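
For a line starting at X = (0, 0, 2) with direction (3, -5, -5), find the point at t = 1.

P(t) = X + t·d
  = (0 + 3·1, 0 + (-5)·1, 2 + (-5)·1)
  = (0 + 3, 0 - 5, 2 - 5)
  = (3, -5, -3)

(3, -5, -3)


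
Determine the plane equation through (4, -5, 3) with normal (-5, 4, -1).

The plane through P with normal n = (a, b, c) satisfies n·(r - P) = 0,
i.e. ax + by + cz = a·x₀ + b·y₀ + c·z₀.
d = (-5)·4 + 4·(-5) + (-1)·3
  = -20 - 20 - 3
  = -43
Equation: -5x + 4y - z = -43

-5x + 4y - z = -43


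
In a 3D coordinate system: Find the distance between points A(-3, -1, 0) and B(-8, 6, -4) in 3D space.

d = √[(x₂-x₁)² + (y₂-y₁)² + (z₂-z₁)²]
  = √[(-5)² + 7² + (-4)²]
  = √[25 + 49 + 16]
  = √90
  ≈ 9.487

9.487


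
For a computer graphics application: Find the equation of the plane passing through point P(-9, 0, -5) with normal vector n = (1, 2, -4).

The plane through P with normal n = (a, b, c) satisfies n·(r - P) = 0,
i.e. ax + by + cz = a·x₀ + b·y₀ + c·z₀.
d = 1·(-9) + 2·0 + (-4)·(-5)
  = -9 + 0 + 20
  = 11
Equation: x + 2y - 4z = 11

x + 2y - 4z = 11


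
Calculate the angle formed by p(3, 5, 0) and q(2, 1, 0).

p·q = 3·2 + 5·1 + 0·0 = 6 + 5 + 0 = 11
|p| = √(3² + 5² + 0²) = √34 ≈ 5.831
|q| = √(2² + 1² + 0²) = √5 ≈ 2.236
cos θ = (p·q)/(|p||q|) = 11/(5.831·2.236) ≈ 0.8437
θ = arccos(0.8437) ≈ 32.47°

32.47°


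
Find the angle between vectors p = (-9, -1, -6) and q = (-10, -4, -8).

p·q = (-9)·(-10) + (-1)·(-4) + (-6)·(-8) = 90 + 4 + 48 = 142
|p| = √((-9)² + (-1)² + (-6)²) = √118 ≈ 10.86
|q| = √((-10)² + (-4)² + (-8)²) = √180 ≈ 13.42
cos θ = (p·q)/(|p||q|) = 142/(10.86·13.42) ≈ 0.9743
θ = arccos(0.9743) ≈ 13.01°

13.01°


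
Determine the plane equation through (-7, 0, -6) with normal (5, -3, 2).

The plane through P with normal n = (a, b, c) satisfies n·(r - P) = 0,
i.e. ax + by + cz = a·x₀ + b·y₀ + c·z₀.
d = 5·(-7) + (-3)·0 + 2·(-6)
  = -35 + 0 - 12
  = -47
Equation: 5x - 3y + 2z = -47

5x - 3y + 2z = -47


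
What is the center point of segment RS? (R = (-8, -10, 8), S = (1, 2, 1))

M = ((x₁+x₂)/2, (y₁+y₂)/2, (z₁+z₂)/2)
  = ((-8 + 1)/2, (-10 + 2)/2, (8 + 1)/2)
  = (-7/2, -8/2, 9/2)
  = (-3.5, -4, 4.5)

(-3.5, -4, 4.5)


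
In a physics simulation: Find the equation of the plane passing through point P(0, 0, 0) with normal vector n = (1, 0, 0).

The plane through P with normal n = (a, b, c) satisfies n·(r - P) = 0,
i.e. ax + by + cz = a·x₀ + b·y₀ + c·z₀.
d = 1·0 + 0·0 + 0·0
  = 0 + 0 + 0
  = 0
Equation: x = 0

x = 0


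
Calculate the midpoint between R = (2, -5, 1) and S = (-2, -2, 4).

M = ((x₁+x₂)/2, (y₁+y₂)/2, (z₁+z₂)/2)
  = ((2 - 2)/2, (-5 - 2)/2, (1 + 4)/2)
  = (0/2, -7/2, 5/2)
  = (0, -3.5, 2.5)

(0, -3.5, 2.5)


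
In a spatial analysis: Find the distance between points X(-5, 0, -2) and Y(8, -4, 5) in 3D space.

d = √[(x₂-x₁)² + (y₂-y₁)² + (z₂-z₁)²]
  = √[13² + (-4)² + 7²]
  = √[169 + 16 + 49]
  = √234
  ≈ 15.3

15.3


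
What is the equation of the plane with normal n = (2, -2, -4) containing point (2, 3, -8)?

The plane through P with normal n = (a, b, c) satisfies n·(r - P) = 0,
i.e. ax + by + cz = a·x₀ + b·y₀ + c·z₀.
d = 2·2 + (-2)·3 + (-4)·(-8)
  = 4 - 6 + 32
  = 30
Equation: 2x - 2y - 4z = 30

2x - 2y - 4z = 30


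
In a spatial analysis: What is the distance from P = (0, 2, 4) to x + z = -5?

distance = |a·x₀ + b·y₀ + c·z₀ - d| / √(a² + b² + c²)
  = |1·0 + 0·2 + 1·4 - (-5)| / √(1² + 0² + 1²)
  = |0 + 0 + 4 + 5| / √(1 + 0 + 1)
  = |9| / √2
  = 9 / 1.414
  ≈ 6.364

6.364


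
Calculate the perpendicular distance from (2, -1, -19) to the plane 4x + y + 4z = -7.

distance = |a·x₀ + b·y₀ + c·z₀ - d| / √(a² + b² + c²)
  = |4·2 + 1·(-1) + 4·(-19) - (-7)| / √(4² + 1² + 4²)
  = |8 - 1 - 76 + 7| / √(16 + 1 + 16)
  = |-62| / √33
  = 62 / 5.745
  ≈ 10.79

10.79


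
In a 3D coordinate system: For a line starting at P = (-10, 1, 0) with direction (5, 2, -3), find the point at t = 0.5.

P(t) = P + t·d
  = (-10 + 5·0.5, 1 + 2·0.5, 0 + (-3)·0.5)
  = (-10 + 2.5, 1 + 1, 0 - 1.5)
  = (-7.5, 2, -1.5)

(-7.5, 2, -1.5)


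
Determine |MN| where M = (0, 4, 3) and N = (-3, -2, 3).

d = √[(x₂-x₁)² + (y₂-y₁)² + (z₂-z₁)²]
  = √[(-3)² + (-6)² + 0²]
  = √[9 + 36 + 0]
  = √45
  ≈ 6.708

6.708


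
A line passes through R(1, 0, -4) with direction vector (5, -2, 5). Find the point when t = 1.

P(t) = R + t·d
  = (1 + 5·1, 0 + (-2)·1, -4 + 5·1)
  = (1 + 5, 0 - 2, -4 + 5)
  = (6, -2, 1)

(6, -2, 1)


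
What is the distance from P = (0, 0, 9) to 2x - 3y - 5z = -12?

distance = |a·x₀ + b·y₀ + c·z₀ - d| / √(a² + b² + c²)
  = |2·0 + (-3)·0 + (-5)·9 - (-12)| / √(2² + (-3)² + (-5)²)
  = |0 + 0 - 45 + 12| / √(4 + 9 + 25)
  = |-33| / √38
  = 33 / 6.164
  ≈ 5.353

5.353


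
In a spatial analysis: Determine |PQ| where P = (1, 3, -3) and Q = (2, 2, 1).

d = √[(x₂-x₁)² + (y₂-y₁)² + (z₂-z₁)²]
  = √[1² + (-1)² + 4²]
  = √[1 + 1 + 16]
  = √18
  ≈ 4.243

4.243


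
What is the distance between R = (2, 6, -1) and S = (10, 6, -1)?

d = √[(x₂-x₁)² + (y₂-y₁)² + (z₂-z₁)²]
  = √[8² + 0² + 0²]
  = √[64 + 0 + 0]
  = √64
  ≈ 8

8


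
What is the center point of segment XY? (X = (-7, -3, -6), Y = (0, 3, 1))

M = ((x₁+x₂)/2, (y₁+y₂)/2, (z₁+z₂)/2)
  = ((-7 + 0)/2, (-3 + 3)/2, (-6 + 1)/2)
  = (-7/2, 0/2, -5/2)
  = (-3.5, 0, -2.5)

(-3.5, 0, -2.5)


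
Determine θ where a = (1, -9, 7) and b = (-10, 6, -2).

a·b = 1·(-10) + (-9)·6 + 7·(-2) = -10 - 54 - 14 = -78
|a| = √(1² + (-9)² + 7²) = √131 ≈ 11.45
|b| = √((-10)² + 6² + (-2)²) = √140 ≈ 11.83
cos θ = (a·b)/(|a||b|) = -78/(11.45·11.83) ≈ -0.576
θ = arccos(-0.576) ≈ 125.2°

125.2°


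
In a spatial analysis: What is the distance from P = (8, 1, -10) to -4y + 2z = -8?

distance = |a·x₀ + b·y₀ + c·z₀ - d| / √(a² + b² + c²)
  = |0·8 + (-4)·1 + 2·(-10) - (-8)| / √(0² + (-4)² + 2²)
  = |0 - 4 - 20 + 8| / √(0 + 16 + 4)
  = |-16| / √20
  = 16 / 4.472
  ≈ 3.578

3.578


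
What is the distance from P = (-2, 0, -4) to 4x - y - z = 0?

distance = |a·x₀ + b·y₀ + c·z₀ - d| / √(a² + b² + c²)
  = |4·(-2) + (-1)·0 + (-1)·(-4) - 0| / √(4² + (-1)² + (-1)²)
  = |-8 + 0 + 4 + 0| / √(16 + 1 + 1)
  = |-4| / √18
  = 4 / 4.243
  ≈ 0.9428

0.9428


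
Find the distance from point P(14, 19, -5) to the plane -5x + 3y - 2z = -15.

distance = |a·x₀ + b·y₀ + c·z₀ - d| / √(a² + b² + c²)
  = |(-5)·14 + 3·19 + (-2)·(-5) - (-15)| / √((-5)² + 3² + (-2)²)
  = |-70 + 57 + 10 + 15| / √(25 + 9 + 4)
  = |12| / √38
  = 12 / 6.164
  ≈ 1.947

1.947


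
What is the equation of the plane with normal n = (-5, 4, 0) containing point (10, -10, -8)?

The plane through P with normal n = (a, b, c) satisfies n·(r - P) = 0,
i.e. ax + by + cz = a·x₀ + b·y₀ + c·z₀.
d = (-5)·10 + 4·(-10) + 0·(-8)
  = -50 - 40 + 0
  = -90
Equation: -5x + 4y = -90

-5x + 4y = -90


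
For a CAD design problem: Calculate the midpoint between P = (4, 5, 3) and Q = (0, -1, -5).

M = ((x₁+x₂)/2, (y₁+y₂)/2, (z₁+z₂)/2)
  = ((4 + 0)/2, (5 - 1)/2, (3 - 5)/2)
  = (4/2, 4/2, -2/2)
  = (2, 2, -1)

(2, 2, -1)


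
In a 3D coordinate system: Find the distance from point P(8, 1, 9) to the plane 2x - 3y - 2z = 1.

distance = |a·x₀ + b·y₀ + c·z₀ - d| / √(a² + b² + c²)
  = |2·8 + (-3)·1 + (-2)·9 - 1| / √(2² + (-3)² + (-2)²)
  = |16 - 3 - 18 - 1| / √(4 + 9 + 4)
  = |-6| / √17
  = 6 / 4.123
  ≈ 1.455

1.455


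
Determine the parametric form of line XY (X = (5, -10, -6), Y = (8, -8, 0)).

Direction vector d = Y - X = (8 - 5, -8 + 10, 0 + 6) = (3, 2, 6)
Parametric form r = X + t·d:
x = 5 + 3t, y = -10 + 2t, z = -6 + 6t

x = 5 + 3t, y = -10 + 2t, z = -6 + 6t


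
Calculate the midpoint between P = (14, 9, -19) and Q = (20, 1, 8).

M = ((x₁+x₂)/2, (y₁+y₂)/2, (z₁+z₂)/2)
  = ((14 + 20)/2, (9 + 1)/2, (-19 + 8)/2)
  = (34/2, 10/2, -11/2)
  = (17, 5, -5.5)

(17, 5, -5.5)


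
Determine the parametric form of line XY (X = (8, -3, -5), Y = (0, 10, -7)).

Direction vector d = Y - X = (0 - 8, 10 + 3, -7 + 5) = (-8, 13, -2)
Parametric form r = X + t·d:
x = 8 - 8t, y = -3 + 13t, z = -5 - 2t

x = 8 - 8t, y = -3 + 13t, z = -5 - 2t


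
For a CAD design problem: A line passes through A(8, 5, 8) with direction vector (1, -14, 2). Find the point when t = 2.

P(t) = A + t·d
  = (8 + 1·2, 5 + (-14)·2, 8 + 2·2)
  = (8 + 2, 5 - 28, 8 + 4)
  = (10, -23, 12)

(10, -23, 12)


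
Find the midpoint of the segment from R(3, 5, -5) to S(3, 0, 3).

M = ((x₁+x₂)/2, (y₁+y₂)/2, (z₁+z₂)/2)
  = ((3 + 3)/2, (5 + 0)/2, (-5 + 3)/2)
  = (6/2, 5/2, -2/2)
  = (3, 2.5, -1)

(3, 2.5, -1)


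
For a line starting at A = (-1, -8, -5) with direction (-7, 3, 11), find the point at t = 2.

P(t) = A + t·d
  = (-1 + (-7)·2, -8 + 3·2, -5 + 11·2)
  = (-1 - 14, -8 + 6, -5 + 22)
  = (-15, -2, 17)

(-15, -2, 17)


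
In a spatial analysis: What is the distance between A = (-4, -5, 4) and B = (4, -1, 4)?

d = √[(x₂-x₁)² + (y₂-y₁)² + (z₂-z₁)²]
  = √[8² + 4² + 0²]
  = √[64 + 16 + 0]
  = √80
  ≈ 8.944

8.944


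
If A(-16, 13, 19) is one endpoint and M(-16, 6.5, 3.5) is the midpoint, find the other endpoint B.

B = 2M - A
  = (2·(-16) - (-16), 2·6.5 - 13, 2·3.5 - 19)
  = (-32 + 16, 13 - 13, 7 - 19)
  = (-16, 0, -12)

(-16, 0, -12)


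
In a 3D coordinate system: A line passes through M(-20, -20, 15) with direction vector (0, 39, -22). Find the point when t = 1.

P(t) = M + t·d
  = (-20 + 0·1, -20 + 39·1, 15 + (-22)·1)
  = (-20 + 0, -20 + 39, 15 - 22)
  = (-20, 19, -7)

(-20, 19, -7)


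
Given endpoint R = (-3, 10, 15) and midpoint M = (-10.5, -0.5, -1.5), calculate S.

S = 2M - R
  = (2·(-10.5) - (-3), 2·(-0.5) - 10, 2·(-1.5) - 15)
  = (-21 + 3, -1 - 10, -3 - 15)
  = (-18, -11, -18)

(-18, -11, -18)


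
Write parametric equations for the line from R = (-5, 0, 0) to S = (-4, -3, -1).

Direction vector d = S - R = (-4 + 5, -3 + 0, -1 + 0) = (1, -3, -1)
Parametric form r = R + t·d:
x = -5 + t, y = 0 - 3t, z = 0 - t

x = -5 + t, y = 0 - 3t, z = 0 - t


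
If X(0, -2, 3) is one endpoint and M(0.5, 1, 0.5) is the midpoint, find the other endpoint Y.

Y = 2M - X
  = (2·0.5 - 0, 2·1 - (-2), 2·0.5 - 3)
  = (1 + 0, 2 + 2, 1 - 3)
  = (1, 4, -2)

(1, 4, -2)


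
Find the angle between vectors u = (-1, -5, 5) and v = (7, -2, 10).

u·v = (-1)·7 + (-5)·(-2) + 5·10 = -7 + 10 + 50 = 53
|u| = √((-1)² + (-5)² + 5²) = √51 ≈ 7.141
|v| = √(7² + (-2)² + 10²) = √153 ≈ 12.37
cos θ = (u·v)/(|u||v|) = 53/(7.141·12.37) ≈ 0.6
θ = arccos(0.6) ≈ 53.13°

53.13°


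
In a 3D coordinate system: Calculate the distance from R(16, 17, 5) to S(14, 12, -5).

d = √[(x₂-x₁)² + (y₂-y₁)² + (z₂-z₁)²]
  = √[(-2)² + (-5)² + (-10)²]
  = √[4 + 25 + 100]
  = √129
  ≈ 11.36

11.36


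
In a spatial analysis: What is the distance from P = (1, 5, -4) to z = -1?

distance = |a·x₀ + b·y₀ + c·z₀ - d| / √(a² + b² + c²)
  = |0·1 + 0·5 + 1·(-4) - (-1)| / √(0² + 0² + 1²)
  = |0 + 0 - 4 + 1| / √(0 + 0 + 1)
  = |-3| / √1
  = 3 / 1
  ≈ 3

3


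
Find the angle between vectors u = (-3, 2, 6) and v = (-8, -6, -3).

u·v = (-3)·(-8) + 2·(-6) + 6·(-3) = 24 - 12 - 18 = -6
|u| = √((-3)² + 2² + 6²) = √49 ≈ 7
|v| = √((-8)² + (-6)² + (-3)²) = √109 ≈ 10.44
cos θ = (u·v)/(|u||v|) = -6/(7·10.44) ≈ -0.0821
θ = arccos(-0.0821) ≈ 94.71°

94.71°


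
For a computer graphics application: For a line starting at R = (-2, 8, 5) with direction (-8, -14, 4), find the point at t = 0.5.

P(t) = R + t·d
  = (-2 + (-8)·0.5, 8 + (-14)·0.5, 5 + 4·0.5)
  = (-2 - 4, 8 - 7, 5 + 2)
  = (-6, 1, 7)

(-6, 1, 7)


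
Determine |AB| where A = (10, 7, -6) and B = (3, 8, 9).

d = √[(x₂-x₁)² + (y₂-y₁)² + (z₂-z₁)²]
  = √[(-7)² + 1² + 15²]
  = √[49 + 1 + 225]
  = √275
  ≈ 16.58

16.58


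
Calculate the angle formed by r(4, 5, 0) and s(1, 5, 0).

r·s = 4·1 + 5·5 + 0·0 = 4 + 25 + 0 = 29
|r| = √(4² + 5² + 0²) = √41 ≈ 6.403
|s| = √(1² + 5² + 0²) = √26 ≈ 5.099
cos θ = (r·s)/(|r||s|) = 29/(6.403·5.099) ≈ 0.8882
θ = arccos(0.8882) ≈ 27.35°

27.35°


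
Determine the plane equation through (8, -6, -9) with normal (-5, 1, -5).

The plane through P with normal n = (a, b, c) satisfies n·(r - P) = 0,
i.e. ax + by + cz = a·x₀ + b·y₀ + c·z₀.
d = (-5)·8 + 1·(-6) + (-5)·(-9)
  = -40 - 6 + 45
  = -1
Equation: -5x + y - 5z = -1

-5x + y - 5z = -1


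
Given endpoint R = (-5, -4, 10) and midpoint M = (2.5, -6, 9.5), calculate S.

S = 2M - R
  = (2·2.5 - (-5), 2·(-6) - (-4), 2·9.5 - 10)
  = (5 + 5, -12 + 4, 19 - 10)
  = (10, -8, 9)

(10, -8, 9)


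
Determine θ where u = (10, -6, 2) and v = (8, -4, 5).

u·v = 10·8 + (-6)·(-4) + 2·5 = 80 + 24 + 10 = 114
|u| = √(10² + (-6)² + 2²) = √140 ≈ 11.83
|v| = √(8² + (-4)² + 5²) = √105 ≈ 10.25
cos θ = (u·v)/(|u||v|) = 114/(11.83·10.25) ≈ 0.9403
θ = arccos(0.9403) ≈ 19.91°

19.91°


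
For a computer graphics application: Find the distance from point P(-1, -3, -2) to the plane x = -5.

distance = |a·x₀ + b·y₀ + c·z₀ - d| / √(a² + b² + c²)
  = |1·(-1) + 0·(-3) + 0·(-2) - (-5)| / √(1² + 0² + 0²)
  = |-1 + 0 + 0 + 5| / √(1 + 0 + 0)
  = |4| / √1
  = 4 / 1
  ≈ 4

4


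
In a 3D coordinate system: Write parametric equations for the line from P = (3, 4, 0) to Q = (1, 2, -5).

Direction vector d = Q - P = (1 - 3, 2 - 4, -5 + 0) = (-2, -2, -5)
Parametric form r = P + t·d:
x = 3 - 2t, y = 4 - 2t, z = 0 - 5t

x = 3 - 2t, y = 4 - 2t, z = 0 - 5t


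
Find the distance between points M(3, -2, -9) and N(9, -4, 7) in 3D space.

d = √[(x₂-x₁)² + (y₂-y₁)² + (z₂-z₁)²]
  = √[6² + (-2)² + 16²]
  = √[36 + 4 + 256]
  = √296
  ≈ 17.2

17.2


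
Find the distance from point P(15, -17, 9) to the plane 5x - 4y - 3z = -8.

distance = |a·x₀ + b·y₀ + c·z₀ - d| / √(a² + b² + c²)
  = |5·15 + (-4)·(-17) + (-3)·9 - (-8)| / √(5² + (-4)² + (-3)²)
  = |75 + 68 - 27 + 8| / √(25 + 16 + 9)
  = |124| / √50
  = 124 / 7.071
  ≈ 17.54

17.54


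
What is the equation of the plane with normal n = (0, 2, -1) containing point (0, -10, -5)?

The plane through P with normal n = (a, b, c) satisfies n·(r - P) = 0,
i.e. ax + by + cz = a·x₀ + b·y₀ + c·z₀.
d = 0·0 + 2·(-10) + (-1)·(-5)
  = 0 - 20 + 5
  = -15
Equation: 2y - z = -15

2y - z = -15


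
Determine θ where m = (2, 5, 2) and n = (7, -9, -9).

m·n = 2·7 + 5·(-9) + 2·(-9) = 14 - 45 - 18 = -49
|m| = √(2² + 5² + 2²) = √33 ≈ 5.745
|n| = √(7² + (-9)² + (-9)²) = √211 ≈ 14.53
cos θ = (m·n)/(|m||n|) = -49/(5.745·14.53) ≈ -0.5872
θ = arccos(-0.5872) ≈ 126°

126°


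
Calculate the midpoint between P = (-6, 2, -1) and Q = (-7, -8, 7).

M = ((x₁+x₂)/2, (y₁+y₂)/2, (z₁+z₂)/2)
  = ((-6 - 7)/2, (2 - 8)/2, (-1 + 7)/2)
  = (-13/2, -6/2, 6/2)
  = (-6.5, -3, 3)

(-6.5, -3, 3)


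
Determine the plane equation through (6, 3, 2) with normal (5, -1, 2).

The plane through P with normal n = (a, b, c) satisfies n·(r - P) = 0,
i.e. ax + by + cz = a·x₀ + b·y₀ + c·z₀.
d = 5·6 + (-1)·3 + 2·2
  = 30 - 3 + 4
  = 31
Equation: 5x - y + 2z = 31

5x - y + 2z = 31


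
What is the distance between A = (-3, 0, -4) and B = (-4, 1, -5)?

d = √[(x₂-x₁)² + (y₂-y₁)² + (z₂-z₁)²]
  = √[(-1)² + 1² + (-1)²]
  = √[1 + 1 + 1]
  = √3
  ≈ 1.732

1.732


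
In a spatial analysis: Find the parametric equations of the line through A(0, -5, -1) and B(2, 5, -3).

Direction vector d = B - A = (2 + 0, 5 + 5, -3 + 1) = (2, 10, -2)
Parametric form r = A + t·d:
x = 0 + 2t, y = -5 + 10t, z = -1 - 2t

x = 0 + 2t, y = -5 + 10t, z = -1 - 2t


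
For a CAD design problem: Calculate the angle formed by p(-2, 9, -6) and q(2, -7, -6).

p·q = (-2)·2 + 9·(-7) + (-6)·(-6) = -4 - 63 + 36 = -31
|p| = √((-2)² + 9² + (-6)²) = √121 ≈ 11
|q| = √(2² + (-7)² + (-6)²) = √89 ≈ 9.434
cos θ = (p·q)/(|p||q|) = -31/(11·9.434) ≈ -0.2987
θ = arccos(-0.2987) ≈ 107.4°

107.4°


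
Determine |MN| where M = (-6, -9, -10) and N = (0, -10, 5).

d = √[(x₂-x₁)² + (y₂-y₁)² + (z₂-z₁)²]
  = √[6² + (-1)² + 15²]
  = √[36 + 1 + 225]
  = √262
  ≈ 16.19

16.19


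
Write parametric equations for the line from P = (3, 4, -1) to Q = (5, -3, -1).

Direction vector d = Q - P = (5 - 3, -3 - 4, -1 + 1) = (2, -7, 0)
Parametric form r = P + t·d:
x = 3 + 2t, y = 4 - 7t, z = -1

x = 3 + 2t, y = 4 - 7t, z = -1


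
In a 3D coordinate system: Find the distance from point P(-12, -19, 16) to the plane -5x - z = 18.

distance = |a·x₀ + b·y₀ + c·z₀ - d| / √(a² + b² + c²)
  = |(-5)·(-12) + 0·(-19) + (-1)·16 - 18| / √((-5)² + 0² + (-1)²)
  = |60 + 0 - 16 - 18| / √(25 + 0 + 1)
  = |26| / √26
  = 26 / 5.099
  ≈ 5.099

5.099


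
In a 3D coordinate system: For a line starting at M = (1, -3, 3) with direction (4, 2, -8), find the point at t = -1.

P(t) = M + t·d
  = (1 + 4·(-1), -3 + 2·(-1), 3 + (-8)·(-1))
  = (1 - 4, -3 - 2, 3 + 8)
  = (-3, -5, 11)

(-3, -5, 11)


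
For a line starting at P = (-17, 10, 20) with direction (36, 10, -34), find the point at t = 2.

P(t) = P + t·d
  = (-17 + 36·2, 10 + 10·2, 20 + (-34)·2)
  = (-17 + 72, 10 + 20, 20 - 68)
  = (55, 30, -48)

(55, 30, -48)


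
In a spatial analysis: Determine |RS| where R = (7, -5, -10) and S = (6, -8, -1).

d = √[(x₂-x₁)² + (y₂-y₁)² + (z₂-z₁)²]
  = √[(-1)² + (-3)² + 9²]
  = √[1 + 9 + 81]
  = √91
  ≈ 9.539

9.539


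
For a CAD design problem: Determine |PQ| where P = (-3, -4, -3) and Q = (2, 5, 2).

d = √[(x₂-x₁)² + (y₂-y₁)² + (z₂-z₁)²]
  = √[5² + 9² + 5²]
  = √[25 + 81 + 25]
  = √131
  ≈ 11.45

11.45


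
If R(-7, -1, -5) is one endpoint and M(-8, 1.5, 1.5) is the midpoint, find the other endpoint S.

S = 2M - R
  = (2·(-8) - (-7), 2·1.5 - (-1), 2·1.5 - (-5))
  = (-16 + 7, 3 + 1, 3 + 5)
  = (-9, 4, 8)

(-9, 4, 8)


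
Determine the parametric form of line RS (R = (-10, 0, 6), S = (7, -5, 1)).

Direction vector d = S - R = (7 + 10, -5 + 0, 1 - 6) = (17, -5, -5)
Parametric form r = R + t·d:
x = -10 + 17t, y = 0 - 5t, z = 6 - 5t

x = -10 + 17t, y = 0 - 5t, z = 6 - 5t


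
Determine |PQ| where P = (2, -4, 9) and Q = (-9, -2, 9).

d = √[(x₂-x₁)² + (y₂-y₁)² + (z₂-z₁)²]
  = √[(-11)² + 2² + 0²]
  = √[121 + 4 + 0]
  = √125
  ≈ 11.18

11.18


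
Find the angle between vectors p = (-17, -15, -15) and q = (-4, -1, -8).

p·q = (-17)·(-4) + (-15)·(-1) + (-15)·(-8) = 68 + 15 + 120 = 203
|p| = √((-17)² + (-15)² + (-15)²) = √739 ≈ 27.18
|q| = √((-4)² + (-1)² + (-8)²) = √81 ≈ 9
cos θ = (p·q)/(|p||q|) = 203/(27.18·9) ≈ 0.8297
θ = arccos(0.8297) ≈ 33.93°

33.93°


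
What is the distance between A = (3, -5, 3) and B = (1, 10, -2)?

d = √[(x₂-x₁)² + (y₂-y₁)² + (z₂-z₁)²]
  = √[(-2)² + 15² + (-5)²]
  = √[4 + 225 + 25]
  = √254
  ≈ 15.94

15.94


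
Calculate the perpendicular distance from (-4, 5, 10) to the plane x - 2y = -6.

distance = |a·x₀ + b·y₀ + c·z₀ - d| / √(a² + b² + c²)
  = |1·(-4) + (-2)·5 + 0·10 - (-6)| / √(1² + (-2)² + 0²)
  = |-4 - 10 + 0 + 6| / √(1 + 4 + 0)
  = |-8| / √5
  = 8 / 2.236
  ≈ 3.578

3.578


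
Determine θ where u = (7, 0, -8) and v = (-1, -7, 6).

u·v = 7·(-1) + 0·(-7) + (-8)·6 = -7 + 0 - 48 = -55
|u| = √(7² + 0² + (-8)²) = √113 ≈ 10.63
|v| = √((-1)² + (-7)² + 6²) = √86 ≈ 9.274
cos θ = (u·v)/(|u||v|) = -55/(10.63·9.274) ≈ -0.5579
θ = arccos(-0.5579) ≈ 123.9°

123.9°


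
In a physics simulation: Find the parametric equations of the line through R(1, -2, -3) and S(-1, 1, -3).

Direction vector d = S - R = (-1 - 1, 1 + 2, -3 + 3) = (-2, 3, 0)
Parametric form r = R + t·d:
x = 1 - 2t, y = -2 + 3t, z = -3

x = 1 - 2t, y = -2 + 3t, z = -3


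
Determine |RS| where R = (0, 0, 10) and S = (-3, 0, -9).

d = √[(x₂-x₁)² + (y₂-y₁)² + (z₂-z₁)²]
  = √[(-3)² + 0² + (-19)²]
  = √[9 + 0 + 361]
  = √370
  ≈ 19.24

19.24


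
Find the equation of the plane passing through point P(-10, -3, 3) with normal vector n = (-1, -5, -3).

The plane through P with normal n = (a, b, c) satisfies n·(r - P) = 0,
i.e. ax + by + cz = a·x₀ + b·y₀ + c·z₀.
d = (-1)·(-10) + (-5)·(-3) + (-3)·3
  = 10 + 15 - 9
  = 16
Equation: -x - 5y - 3z = 16

-x - 5y - 3z = 16


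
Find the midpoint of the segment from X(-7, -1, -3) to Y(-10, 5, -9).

M = ((x₁+x₂)/2, (y₁+y₂)/2, (z₁+z₂)/2)
  = ((-7 - 10)/2, (-1 + 5)/2, (-3 - 9)/2)
  = (-17/2, 4/2, -12/2)
  = (-8.5, 2, -6)

(-8.5, 2, -6)


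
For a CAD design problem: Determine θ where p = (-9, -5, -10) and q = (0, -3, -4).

p·q = (-9)·0 + (-5)·(-3) + (-10)·(-4) = 0 + 15 + 40 = 55
|p| = √((-9)² + (-5)² + (-10)²) = √206 ≈ 14.35
|q| = √(0² + (-3)² + (-4)²) = √25 ≈ 5
cos θ = (p·q)/(|p||q|) = 55/(14.35·5) ≈ 0.7664
θ = arccos(0.7664) ≈ 39.97°

39.97°


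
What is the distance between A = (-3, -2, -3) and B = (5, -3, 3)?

d = √[(x₂-x₁)² + (y₂-y₁)² + (z₂-z₁)²]
  = √[8² + (-1)² + 6²]
  = √[64 + 1 + 36]
  = √101
  ≈ 10.05

10.05


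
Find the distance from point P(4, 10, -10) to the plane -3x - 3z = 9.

distance = |a·x₀ + b·y₀ + c·z₀ - d| / √(a² + b² + c²)
  = |(-3)·4 + 0·10 + (-3)·(-10) - 9| / √((-3)² + 0² + (-3)²)
  = |-12 + 0 + 30 - 9| / √(9 + 0 + 9)
  = |9| / √18
  = 9 / 4.243
  ≈ 2.121

2.121


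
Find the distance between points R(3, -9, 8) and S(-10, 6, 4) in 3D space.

d = √[(x₂-x₁)² + (y₂-y₁)² + (z₂-z₁)²]
  = √[(-13)² + 15² + (-4)²]
  = √[169 + 225 + 16]
  = √410
  ≈ 20.25

20.25


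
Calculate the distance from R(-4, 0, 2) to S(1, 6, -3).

d = √[(x₂-x₁)² + (y₂-y₁)² + (z₂-z₁)²]
  = √[5² + 6² + (-5)²]
  = √[25 + 36 + 25]
  = √86
  ≈ 9.274

9.274


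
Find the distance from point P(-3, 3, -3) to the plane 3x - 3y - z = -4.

distance = |a·x₀ + b·y₀ + c·z₀ - d| / √(a² + b² + c²)
  = |3·(-3) + (-3)·3 + (-1)·(-3) - (-4)| / √(3² + (-3)² + (-1)²)
  = |-9 - 9 + 3 + 4| / √(9 + 9 + 1)
  = |-11| / √19
  = 11 / 4.359
  ≈ 2.524

2.524


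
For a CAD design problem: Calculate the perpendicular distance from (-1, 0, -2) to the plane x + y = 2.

distance = |a·x₀ + b·y₀ + c·z₀ - d| / √(a² + b² + c²)
  = |1·(-1) + 1·0 + 0·(-2) - 2| / √(1² + 1² + 0²)
  = |-1 + 0 + 0 - 2| / √(1 + 1 + 0)
  = |-3| / √2
  = 3 / 1.414
  ≈ 2.121

2.121


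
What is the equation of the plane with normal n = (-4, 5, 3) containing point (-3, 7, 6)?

The plane through P with normal n = (a, b, c) satisfies n·(r - P) = 0,
i.e. ax + by + cz = a·x₀ + b·y₀ + c·z₀.
d = (-4)·(-3) + 5·7 + 3·6
  = 12 + 35 + 18
  = 65
Equation: -4x + 5y + 3z = 65

-4x + 5y + 3z = 65


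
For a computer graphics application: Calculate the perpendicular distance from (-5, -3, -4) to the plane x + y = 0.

distance = |a·x₀ + b·y₀ + c·z₀ - d| / √(a² + b² + c²)
  = |1·(-5) + 1·(-3) + 0·(-4) - 0| / √(1² + 1² + 0²)
  = |-5 - 3 + 0 + 0| / √(1 + 1 + 0)
  = |-8| / √2
  = 8 / 1.414
  ≈ 5.657

5.657


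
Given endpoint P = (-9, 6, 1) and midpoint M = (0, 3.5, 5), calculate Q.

Q = 2M - P
  = (2·0 - (-9), 2·3.5 - 6, 2·5 - 1)
  = (0 + 9, 7 - 6, 10 - 1)
  = (9, 1, 9)

(9, 1, 9)


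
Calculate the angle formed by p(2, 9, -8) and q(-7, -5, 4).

p·q = 2·(-7) + 9·(-5) + (-8)·4 = -14 - 45 - 32 = -91
|p| = √(2² + 9² + (-8)²) = √149 ≈ 12.21
|q| = √((-7)² + (-5)² + 4²) = √90 ≈ 9.487
cos θ = (p·q)/(|p||q|) = -91/(12.21·9.487) ≈ -0.7858
θ = arccos(-0.7858) ≈ 141.8°

141.8°


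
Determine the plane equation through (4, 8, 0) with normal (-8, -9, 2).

The plane through P with normal n = (a, b, c) satisfies n·(r - P) = 0,
i.e. ax + by + cz = a·x₀ + b·y₀ + c·z₀.
d = (-8)·4 + (-9)·8 + 2·0
  = -32 - 72 + 0
  = -104
Equation: -8x - 9y + 2z = -104

-8x - 9y + 2z = -104


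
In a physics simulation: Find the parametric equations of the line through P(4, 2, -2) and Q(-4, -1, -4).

Direction vector d = Q - P = (-4 - 4, -1 - 2, -4 + 2) = (-8, -3, -2)
Parametric form r = P + t·d:
x = 4 - 8t, y = 2 - 3t, z = -2 - 2t

x = 4 - 8t, y = 2 - 3t, z = -2 - 2t


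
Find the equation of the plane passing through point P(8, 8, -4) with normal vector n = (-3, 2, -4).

The plane through P with normal n = (a, b, c) satisfies n·(r - P) = 0,
i.e. ax + by + cz = a·x₀ + b·y₀ + c·z₀.
d = (-3)·8 + 2·8 + (-4)·(-4)
  = -24 + 16 + 16
  = 8
Equation: -3x + 2y - 4z = 8

-3x + 2y - 4z = 8


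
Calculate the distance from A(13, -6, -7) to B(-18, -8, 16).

d = √[(x₂-x₁)² + (y₂-y₁)² + (z₂-z₁)²]
  = √[(-31)² + (-2)² + 23²]
  = √[961 + 4 + 529]
  = √1494
  ≈ 38.65

38.65


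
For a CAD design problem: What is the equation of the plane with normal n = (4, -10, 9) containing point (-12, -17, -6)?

The plane through P with normal n = (a, b, c) satisfies n·(r - P) = 0,
i.e. ax + by + cz = a·x₀ + b·y₀ + c·z₀.
d = 4·(-12) + (-10)·(-17) + 9·(-6)
  = -48 + 170 - 54
  = 68
Equation: 4x - 10y + 9z = 68

4x - 10y + 9z = 68


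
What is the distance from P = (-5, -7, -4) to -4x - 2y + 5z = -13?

distance = |a·x₀ + b·y₀ + c·z₀ - d| / √(a² + b² + c²)
  = |(-4)·(-5) + (-2)·(-7) + 5·(-4) - (-13)| / √((-4)² + (-2)² + 5²)
  = |20 + 14 - 20 + 13| / √(16 + 4 + 25)
  = |27| / √45
  = 27 / 6.708
  ≈ 4.025

4.025


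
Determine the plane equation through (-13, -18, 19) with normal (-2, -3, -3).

The plane through P with normal n = (a, b, c) satisfies n·(r - P) = 0,
i.e. ax + by + cz = a·x₀ + b·y₀ + c·z₀.
d = (-2)·(-13) + (-3)·(-18) + (-3)·19
  = 26 + 54 - 57
  = 23
Equation: -2x - 3y - 3z = 23

-2x - 3y - 3z = 23


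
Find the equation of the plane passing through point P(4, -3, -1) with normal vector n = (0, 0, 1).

The plane through P with normal n = (a, b, c) satisfies n·(r - P) = 0,
i.e. ax + by + cz = a·x₀ + b·y₀ + c·z₀.
d = 0·4 + 0·(-3) + 1·(-1)
  = 0 + 0 - 1
  = -1
Equation: z = -1

z = -1


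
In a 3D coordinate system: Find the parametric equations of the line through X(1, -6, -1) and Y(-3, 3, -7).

Direction vector d = Y - X = (-3 - 1, 3 + 6, -7 + 1) = (-4, 9, -6)
Parametric form r = X + t·d:
x = 1 - 4t, y = -6 + 9t, z = -1 - 6t

x = 1 - 4t, y = -6 + 9t, z = -1 - 6t


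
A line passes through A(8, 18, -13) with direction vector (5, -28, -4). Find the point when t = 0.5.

P(t) = A + t·d
  = (8 + 5·0.5, 18 + (-28)·0.5, -13 + (-4)·0.5)
  = (8 + 2.5, 18 - 14, -13 - 2)
  = (10.5, 4, -15)

(10.5, 4, -15)


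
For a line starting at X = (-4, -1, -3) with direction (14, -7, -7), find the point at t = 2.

P(t) = X + t·d
  = (-4 + 14·2, -1 + (-7)·2, -3 + (-7)·2)
  = (-4 + 28, -1 - 14, -3 - 14)
  = (24, -15, -17)

(24, -15, -17)


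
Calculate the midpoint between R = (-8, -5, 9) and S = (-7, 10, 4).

M = ((x₁+x₂)/2, (y₁+y₂)/2, (z₁+z₂)/2)
  = ((-8 - 7)/2, (-5 + 10)/2, (9 + 4)/2)
  = (-15/2, 5/2, 13/2)
  = (-7.5, 2.5, 6.5)

(-7.5, 2.5, 6.5)


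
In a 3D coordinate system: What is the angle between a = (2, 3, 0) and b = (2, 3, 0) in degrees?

a·b = 2·2 + 3·3 + 0·0 = 4 + 9 + 0 = 13
|a| = √(2² + 3² + 0²) = √13 ≈ 3.606
|b| = √(2² + 3² + 0²) = √13 ≈ 3.606
cos θ = (a·b)/(|a||b|) = 13/(3.606·3.606) ≈ 1
θ = arccos(1) ≈ 0°

0°


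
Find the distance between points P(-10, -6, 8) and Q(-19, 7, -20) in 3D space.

d = √[(x₂-x₁)² + (y₂-y₁)² + (z₂-z₁)²]
  = √[(-9)² + 13² + (-28)²]
  = √[81 + 169 + 784]
  = √1034
  ≈ 32.16

32.16


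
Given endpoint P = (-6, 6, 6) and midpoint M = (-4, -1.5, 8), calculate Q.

Q = 2M - P
  = (2·(-4) - (-6), 2·(-1.5) - 6, 2·8 - 6)
  = (-8 + 6, -3 - 6, 16 - 6)
  = (-2, -9, 10)

(-2, -9, 10)


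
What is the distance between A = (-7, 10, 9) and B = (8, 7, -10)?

d = √[(x₂-x₁)² + (y₂-y₁)² + (z₂-z₁)²]
  = √[15² + (-3)² + (-19)²]
  = √[225 + 9 + 361]
  = √595
  ≈ 24.39

24.39


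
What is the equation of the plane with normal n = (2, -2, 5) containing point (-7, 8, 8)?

The plane through P with normal n = (a, b, c) satisfies n·(r - P) = 0,
i.e. ax + by + cz = a·x₀ + b·y₀ + c·z₀.
d = 2·(-7) + (-2)·8 + 5·8
  = -14 - 16 + 40
  = 10
Equation: 2x - 2y + 5z = 10

2x - 2y + 5z = 10


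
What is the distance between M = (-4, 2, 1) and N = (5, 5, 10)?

d = √[(x₂-x₁)² + (y₂-y₁)² + (z₂-z₁)²]
  = √[9² + 3² + 9²]
  = √[81 + 9 + 81]
  = √171
  ≈ 13.08

13.08


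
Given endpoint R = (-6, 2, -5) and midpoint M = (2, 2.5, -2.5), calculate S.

S = 2M - R
  = (2·2 - (-6), 2·2.5 - 2, 2·(-2.5) - (-5))
  = (4 + 6, 5 - 2, -5 + 5)
  = (10, 3, 0)

(10, 3, 0)


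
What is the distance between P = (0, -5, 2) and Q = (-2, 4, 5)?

d = √[(x₂-x₁)² + (y₂-y₁)² + (z₂-z₁)²]
  = √[(-2)² + 9² + 3²]
  = √[4 + 81 + 9]
  = √94
  ≈ 9.695

9.695


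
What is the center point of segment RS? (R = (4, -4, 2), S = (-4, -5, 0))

M = ((x₁+x₂)/2, (y₁+y₂)/2, (z₁+z₂)/2)
  = ((4 - 4)/2, (-4 - 5)/2, (2 + 0)/2)
  = (0/2, -9/2, 2/2)
  = (0, -4.5, 1)

(0, -4.5, 1)


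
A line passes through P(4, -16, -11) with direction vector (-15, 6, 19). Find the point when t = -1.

P(t) = P + t·d
  = (4 + (-15)·(-1), -16 + 6·(-1), -11 + 19·(-1))
  = (4 + 15, -16 - 6, -11 - 19)
  = (19, -22, -30)

(19, -22, -30)


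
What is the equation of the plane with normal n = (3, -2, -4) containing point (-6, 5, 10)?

The plane through P with normal n = (a, b, c) satisfies n·(r - P) = 0,
i.e. ax + by + cz = a·x₀ + b·y₀ + c·z₀.
d = 3·(-6) + (-2)·5 + (-4)·10
  = -18 - 10 - 40
  = -68
Equation: 3x - 2y - 4z = -68

3x - 2y - 4z = -68


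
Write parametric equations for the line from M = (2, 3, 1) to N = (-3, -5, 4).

Direction vector d = N - M = (-3 - 2, -5 - 3, 4 - 1) = (-5, -8, 3)
Parametric form r = M + t·d:
x = 2 - 5t, y = 3 - 8t, z = 1 + 3t

x = 2 - 5t, y = 3 - 8t, z = 1 + 3t


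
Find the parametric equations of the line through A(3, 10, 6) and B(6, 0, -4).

Direction vector d = B - A = (6 - 3, 0 - 10, -4 - 6) = (3, -10, -10)
Parametric form r = A + t·d:
x = 3 + 3t, y = 10 - 10t, z = 6 - 10t

x = 3 + 3t, y = 10 - 10t, z = 6 - 10t


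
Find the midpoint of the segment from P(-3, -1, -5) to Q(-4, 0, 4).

M = ((x₁+x₂)/2, (y₁+y₂)/2, (z₁+z₂)/2)
  = ((-3 - 4)/2, (-1 + 0)/2, (-5 + 4)/2)
  = (-7/2, -1/2, -1/2)
  = (-3.5, -0.5, -0.5)

(-3.5, -0.5, -0.5)


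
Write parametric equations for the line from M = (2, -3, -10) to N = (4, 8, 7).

Direction vector d = N - M = (4 - 2, 8 + 3, 7 + 10) = (2, 11, 17)
Parametric form r = M + t·d:
x = 2 + 2t, y = -3 + 11t, z = -10 + 17t

x = 2 + 2t, y = -3 + 11t, z = -10 + 17t


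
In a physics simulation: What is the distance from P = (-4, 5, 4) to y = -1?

distance = |a·x₀ + b·y₀ + c·z₀ - d| / √(a² + b² + c²)
  = |0·(-4) + 1·5 + 0·4 - (-1)| / √(0² + 1² + 0²)
  = |0 + 5 + 0 + 1| / √(0 + 1 + 0)
  = |6| / √1
  = 6 / 1
  ≈ 6

6


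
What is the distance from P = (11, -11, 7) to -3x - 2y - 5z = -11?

distance = |a·x₀ + b·y₀ + c·z₀ - d| / √(a² + b² + c²)
  = |(-3)·11 + (-2)·(-11) + (-5)·7 - (-11)| / √((-3)² + (-2)² + (-5)²)
  = |-33 + 22 - 35 + 11| / √(9 + 4 + 25)
  = |-35| / √38
  = 35 / 6.164
  ≈ 5.678

5.678


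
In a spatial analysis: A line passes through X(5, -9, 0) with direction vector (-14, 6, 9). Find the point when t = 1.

P(t) = X + t·d
  = (5 + (-14)·1, -9 + 6·1, 0 + 9·1)
  = (5 - 14, -9 + 6, 0 + 9)
  = (-9, -3, 9)

(-9, -3, 9)


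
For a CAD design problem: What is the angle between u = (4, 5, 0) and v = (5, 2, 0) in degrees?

u·v = 4·5 + 5·2 + 0·0 = 20 + 10 + 0 = 30
|u| = √(4² + 5² + 0²) = √41 ≈ 6.403
|v| = √(5² + 2² + 0²) = √29 ≈ 5.385
cos θ = (u·v)/(|u||v|) = 30/(6.403·5.385) ≈ 0.87
θ = arccos(0.87) ≈ 29.54°

29.54°


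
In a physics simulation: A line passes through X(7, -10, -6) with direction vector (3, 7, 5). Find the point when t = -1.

P(t) = X + t·d
  = (7 + 3·(-1), -10 + 7·(-1), -6 + 5·(-1))
  = (7 - 3, -10 - 7, -6 - 5)
  = (4, -17, -11)

(4, -17, -11)


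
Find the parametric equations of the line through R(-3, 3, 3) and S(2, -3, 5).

Direction vector d = S - R = (2 + 3, -3 - 3, 5 - 3) = (5, -6, 2)
Parametric form r = R + t·d:
x = -3 + 5t, y = 3 - 6t, z = 3 + 2t

x = -3 + 5t, y = 3 - 6t, z = 3 + 2t


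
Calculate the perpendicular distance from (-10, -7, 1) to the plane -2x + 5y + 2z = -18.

distance = |a·x₀ + b·y₀ + c·z₀ - d| / √(a² + b² + c²)
  = |(-2)·(-10) + 5·(-7) + 2·1 - (-18)| / √((-2)² + 5² + 2²)
  = |20 - 35 + 2 + 18| / √(4 + 25 + 4)
  = |5| / √33
  = 5 / 5.745
  ≈ 0.8704

0.8704


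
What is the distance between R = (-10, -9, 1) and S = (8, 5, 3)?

d = √[(x₂-x₁)² + (y₂-y₁)² + (z₂-z₁)²]
  = √[18² + 14² + 2²]
  = √[324 + 196 + 4]
  = √524
  ≈ 22.89

22.89


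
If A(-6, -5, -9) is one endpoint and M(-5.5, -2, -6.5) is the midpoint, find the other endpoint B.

B = 2M - A
  = (2·(-5.5) - (-6), 2·(-2) - (-5), 2·(-6.5) - (-9))
  = (-11 + 6, -4 + 5, -13 + 9)
  = (-5, 1, -4)

(-5, 1, -4)


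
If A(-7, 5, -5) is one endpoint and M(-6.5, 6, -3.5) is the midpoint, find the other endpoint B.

B = 2M - A
  = (2·(-6.5) - (-7), 2·6 - 5, 2·(-3.5) - (-5))
  = (-13 + 7, 12 - 5, -7 + 5)
  = (-6, 7, -2)

(-6, 7, -2)


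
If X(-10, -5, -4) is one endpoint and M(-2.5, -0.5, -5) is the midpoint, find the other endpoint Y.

Y = 2M - X
  = (2·(-2.5) - (-10), 2·(-0.5) - (-5), 2·(-5) - (-4))
  = (-5 + 10, -1 + 5, -10 + 4)
  = (5, 4, -6)

(5, 4, -6)


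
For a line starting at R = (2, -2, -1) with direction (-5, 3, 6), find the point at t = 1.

P(t) = R + t·d
  = (2 + (-5)·1, -2 + 3·1, -1 + 6·1)
  = (2 - 5, -2 + 3, -1 + 6)
  = (-3, 1, 5)

(-3, 1, 5)


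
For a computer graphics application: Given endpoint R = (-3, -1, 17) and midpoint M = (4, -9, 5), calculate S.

S = 2M - R
  = (2·4 - (-3), 2·(-9) - (-1), 2·5 - 17)
  = (8 + 3, -18 + 1, 10 - 17)
  = (11, -17, -7)

(11, -17, -7)


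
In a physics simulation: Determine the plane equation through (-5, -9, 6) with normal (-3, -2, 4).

The plane through P with normal n = (a, b, c) satisfies n·(r - P) = 0,
i.e. ax + by + cz = a·x₀ + b·y₀ + c·z₀.
d = (-3)·(-5) + (-2)·(-9) + 4·6
  = 15 + 18 + 24
  = 57
Equation: -3x - 2y + 4z = 57

-3x - 2y + 4z = 57


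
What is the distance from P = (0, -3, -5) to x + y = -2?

distance = |a·x₀ + b·y₀ + c·z₀ - d| / √(a² + b² + c²)
  = |1·0 + 1·(-3) + 0·(-5) - (-2)| / √(1² + 1² + 0²)
  = |0 - 3 + 0 + 2| / √(1 + 1 + 0)
  = |-1| / √2
  = 1 / 1.414
  ≈ 0.7071

0.7071


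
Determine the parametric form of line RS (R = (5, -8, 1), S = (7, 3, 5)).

Direction vector d = S - R = (7 - 5, 3 + 8, 5 - 1) = (2, 11, 4)
Parametric form r = R + t·d:
x = 5 + 2t, y = -8 + 11t, z = 1 + 4t

x = 5 + 2t, y = -8 + 11t, z = 1 + 4t


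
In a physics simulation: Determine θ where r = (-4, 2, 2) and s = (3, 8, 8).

r·s = (-4)·3 + 2·8 + 2·8 = -12 + 16 + 16 = 20
|r| = √((-4)² + 2² + 2²) = √24 ≈ 4.899
|s| = √(3² + 8² + 8²) = √137 ≈ 11.7
cos θ = (r·s)/(|r||s|) = 20/(4.899·11.7) ≈ 0.3488
θ = arccos(0.3488) ≈ 69.59°

69.59°


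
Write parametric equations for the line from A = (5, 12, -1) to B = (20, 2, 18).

Direction vector d = B - A = (20 - 5, 2 - 12, 18 + 1) = (15, -10, 19)
Parametric form r = A + t·d:
x = 5 + 15t, y = 12 - 10t, z = -1 + 19t

x = 5 + 15t, y = 12 - 10t, z = -1 + 19t


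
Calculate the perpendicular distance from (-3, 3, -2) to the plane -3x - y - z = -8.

distance = |a·x₀ + b·y₀ + c·z₀ - d| / √(a² + b² + c²)
  = |(-3)·(-3) + (-1)·3 + (-1)·(-2) - (-8)| / √((-3)² + (-1)² + (-1)²)
  = |9 - 3 + 2 + 8| / √(9 + 1 + 1)
  = |16| / √11
  = 16 / 3.317
  ≈ 4.824

4.824


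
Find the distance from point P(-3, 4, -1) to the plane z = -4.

distance = |a·x₀ + b·y₀ + c·z₀ - d| / √(a² + b² + c²)
  = |0·(-3) + 0·4 + 1·(-1) - (-4)| / √(0² + 0² + 1²)
  = |0 + 0 - 1 + 4| / √(0 + 0 + 1)
  = |3| / √1
  = 3 / 1
  ≈ 3

3


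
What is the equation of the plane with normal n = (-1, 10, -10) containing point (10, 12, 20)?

The plane through P with normal n = (a, b, c) satisfies n·(r - P) = 0,
i.e. ax + by + cz = a·x₀ + b·y₀ + c·z₀.
d = (-1)·10 + 10·12 + (-10)·20
  = -10 + 120 - 200
  = -90
Equation: -x + 10y - 10z = -90

-x + 10y - 10z = -90


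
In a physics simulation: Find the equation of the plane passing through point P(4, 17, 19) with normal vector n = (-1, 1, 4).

The plane through P with normal n = (a, b, c) satisfies n·(r - P) = 0,
i.e. ax + by + cz = a·x₀ + b·y₀ + c·z₀.
d = (-1)·4 + 1·17 + 4·19
  = -4 + 17 + 76
  = 89
Equation: -x + y + 4z = 89

-x + y + 4z = 89


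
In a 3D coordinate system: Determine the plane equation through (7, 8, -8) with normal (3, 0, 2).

The plane through P with normal n = (a, b, c) satisfies n·(r - P) = 0,
i.e. ax + by + cz = a·x₀ + b·y₀ + c·z₀.
d = 3·7 + 0·8 + 2·(-8)
  = 21 + 0 - 16
  = 5
Equation: 3x + 2z = 5

3x + 2z = 5


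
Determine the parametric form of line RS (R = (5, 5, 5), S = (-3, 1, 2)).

Direction vector d = S - R = (-3 - 5, 1 - 5, 2 - 5) = (-8, -4, -3)
Parametric form r = R + t·d:
x = 5 - 8t, y = 5 - 4t, z = 5 - 3t

x = 5 - 8t, y = 5 - 4t, z = 5 - 3t


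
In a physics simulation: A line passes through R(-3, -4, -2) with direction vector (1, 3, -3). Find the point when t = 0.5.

P(t) = R + t·d
  = (-3 + 1·0.5, -4 + 3·0.5, -2 + (-3)·0.5)
  = (-3 + 0.5, -4 + 1.5, -2 - 1.5)
  = (-2.5, -2.5, -3.5)

(-2.5, -2.5, -3.5)


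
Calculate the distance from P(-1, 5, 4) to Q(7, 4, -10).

d = √[(x₂-x₁)² + (y₂-y₁)² + (z₂-z₁)²]
  = √[8² + (-1)² + (-14)²]
  = √[64 + 1 + 196]
  = √261
  ≈ 16.16

16.16


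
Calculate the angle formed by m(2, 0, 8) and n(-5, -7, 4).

m·n = 2·(-5) + 0·(-7) + 8·4 = -10 + 0 + 32 = 22
|m| = √(2² + 0² + 8²) = √68 ≈ 8.246
|n| = √((-5)² + (-7)² + 4²) = √90 ≈ 9.487
cos θ = (m·n)/(|m||n|) = 22/(8.246·9.487) ≈ 0.2812
θ = arccos(0.2812) ≈ 73.67°

73.67°


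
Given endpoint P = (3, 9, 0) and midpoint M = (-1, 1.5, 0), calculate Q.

Q = 2M - P
  = (2·(-1) - 3, 2·1.5 - 9, 2·0 - 0)
  = (-2 - 3, 3 - 9, 0 + 0)
  = (-5, -6, 0)

(-5, -6, 0)


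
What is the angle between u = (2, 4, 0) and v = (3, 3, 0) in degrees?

u·v = 2·3 + 4·3 + 0·0 = 6 + 12 + 0 = 18
|u| = √(2² + 4² + 0²) = √20 ≈ 4.472
|v| = √(3² + 3² + 0²) = √18 ≈ 4.243
cos θ = (u·v)/(|u||v|) = 18/(4.472·4.243) ≈ 0.9487
θ = arccos(0.9487) ≈ 18.43°

18.43°


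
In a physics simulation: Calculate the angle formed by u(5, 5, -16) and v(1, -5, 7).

u·v = 5·1 + 5·(-5) + (-16)·7 = 5 - 25 - 112 = -132
|u| = √(5² + 5² + (-16)²) = √306 ≈ 17.49
|v| = √(1² + (-5)² + 7²) = √75 ≈ 8.66
cos θ = (u·v)/(|u||v|) = -132/(17.49·8.66) ≈ -0.8713
θ = arccos(-0.8713) ≈ 150.6°

150.6°
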